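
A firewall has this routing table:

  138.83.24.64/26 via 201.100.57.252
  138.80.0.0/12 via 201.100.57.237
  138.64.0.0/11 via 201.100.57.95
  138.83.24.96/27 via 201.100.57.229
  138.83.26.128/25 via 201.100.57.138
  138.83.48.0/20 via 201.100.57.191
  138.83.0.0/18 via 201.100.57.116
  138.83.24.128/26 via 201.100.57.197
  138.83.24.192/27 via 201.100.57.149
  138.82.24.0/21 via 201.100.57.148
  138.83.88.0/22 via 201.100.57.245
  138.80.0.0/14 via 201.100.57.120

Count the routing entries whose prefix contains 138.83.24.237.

4

Prefixes containing 138.83.24.237:
  138.64.0.0/11 (138.64.0.0 - 138.95.255.255)
  138.80.0.0/12 (138.80.0.0 - 138.95.255.255)
  138.80.0.0/14 (138.80.0.0 - 138.83.255.255)
  138.83.0.0/18 (138.83.0.0 - 138.83.63.255)
Total matching entries: 4.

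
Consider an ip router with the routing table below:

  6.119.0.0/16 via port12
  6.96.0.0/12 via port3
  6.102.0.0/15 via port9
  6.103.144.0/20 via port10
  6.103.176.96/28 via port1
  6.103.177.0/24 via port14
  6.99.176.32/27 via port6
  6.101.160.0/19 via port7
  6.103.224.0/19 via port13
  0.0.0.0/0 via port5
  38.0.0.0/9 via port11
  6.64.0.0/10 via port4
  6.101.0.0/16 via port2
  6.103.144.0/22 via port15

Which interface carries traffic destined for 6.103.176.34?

Routes whose prefix contains 6.103.176.34:
  0.0.0.0/0 (default, matches everything) -> port5
  6.64.0.0/10 (6.64.0.0 - 6.127.255.255) -> port4
  6.96.0.0/12 (6.96.0.0 - 6.111.255.255) -> port3
  6.102.0.0/15 (6.102.0.0 - 6.103.255.255) -> port9
More-specific entries that do NOT match:
  6.103.176.96/28 (6.103.176.96 - 6.103.176.111) does not contain 6.103.176.34
  6.99.176.32/27 (6.99.176.32 - 6.99.176.63) does not contain 6.103.176.34
  6.103.177.0/24 (6.103.177.0 - 6.103.177.255) does not contain 6.103.176.34
  6.103.144.0/22 (6.103.144.0 - 6.103.147.255) does not contain 6.103.176.34
  6.103.144.0/20 (6.103.144.0 - 6.103.159.255) does not contain 6.103.176.34
  6.101.160.0/19 (6.101.160.0 - 6.101.191.255) does not contain 6.103.176.34
  6.103.224.0/19 (6.103.224.0 - 6.103.255.255) does not contain 6.103.176.34
  6.119.0.0/16 (6.119.0.0 - 6.119.255.255) does not contain 6.103.176.34
  6.101.0.0/16 (6.101.0.0 - 6.101.255.255) does not contain 6.103.176.34
Longest matching prefix is /15 -> interface port9.

port9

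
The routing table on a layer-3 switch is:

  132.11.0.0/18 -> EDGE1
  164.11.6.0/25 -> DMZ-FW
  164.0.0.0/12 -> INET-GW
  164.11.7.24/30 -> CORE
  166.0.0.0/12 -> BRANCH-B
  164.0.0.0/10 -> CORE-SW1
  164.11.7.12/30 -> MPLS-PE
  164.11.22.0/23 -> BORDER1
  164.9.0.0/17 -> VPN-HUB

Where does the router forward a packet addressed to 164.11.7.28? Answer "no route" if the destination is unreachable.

INET-GW

Routes whose prefix contains 164.11.7.28:
  164.0.0.0/10 (164.0.0.0 - 164.63.255.255) -> CORE-SW1
  164.0.0.0/12 (164.0.0.0 - 164.15.255.255) -> INET-GW
More-specific entries that do NOT match:
  164.11.7.24/30 (164.11.7.24 - 164.11.7.27) does not contain 164.11.7.28
  164.11.7.12/30 (164.11.7.12 - 164.11.7.15) does not contain 164.11.7.28
  164.11.6.0/25 (164.11.6.0 - 164.11.6.127) does not contain 164.11.7.28
  164.11.22.0/23 (164.11.22.0 - 164.11.23.255) does not contain 164.11.7.28
  132.11.0.0/18 (132.11.0.0 - 132.11.63.255) does not contain 164.11.7.28
  164.9.0.0/17 (164.9.0.0 - 164.9.127.255) does not contain 164.11.7.28
Longest matching prefix is /12 -> next hop INET-GW.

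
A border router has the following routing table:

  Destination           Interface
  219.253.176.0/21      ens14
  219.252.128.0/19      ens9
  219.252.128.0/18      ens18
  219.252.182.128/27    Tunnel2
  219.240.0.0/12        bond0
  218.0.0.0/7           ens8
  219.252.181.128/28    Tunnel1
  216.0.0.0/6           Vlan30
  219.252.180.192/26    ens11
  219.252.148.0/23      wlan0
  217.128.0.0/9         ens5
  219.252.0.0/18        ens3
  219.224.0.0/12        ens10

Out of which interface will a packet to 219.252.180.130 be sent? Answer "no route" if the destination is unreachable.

ens18

Routes whose prefix contains 219.252.180.130:
  216.0.0.0/6 (216.0.0.0 - 219.255.255.255) -> Vlan30
  218.0.0.0/7 (218.0.0.0 - 219.255.255.255) -> ens8
  219.240.0.0/12 (219.240.0.0 - 219.255.255.255) -> bond0
  219.252.128.0/18 (219.252.128.0 - 219.252.191.255) -> ens18
More-specific entries that do NOT match:
  219.252.181.128/28 (219.252.181.128 - 219.252.181.143) does not contain 219.252.180.130
  219.252.182.128/27 (219.252.182.128 - 219.252.182.159) does not contain 219.252.180.130
  219.252.180.192/26 (219.252.180.192 - 219.252.180.255) does not contain 219.252.180.130
  219.252.148.0/23 (219.252.148.0 - 219.252.149.255) does not contain 219.252.180.130
  219.253.176.0/21 (219.253.176.0 - 219.253.183.255) does not contain 219.252.180.130
  219.252.128.0/19 (219.252.128.0 - 219.252.159.255) does not contain 219.252.180.130
Longest matching prefix is /18 -> interface ens18.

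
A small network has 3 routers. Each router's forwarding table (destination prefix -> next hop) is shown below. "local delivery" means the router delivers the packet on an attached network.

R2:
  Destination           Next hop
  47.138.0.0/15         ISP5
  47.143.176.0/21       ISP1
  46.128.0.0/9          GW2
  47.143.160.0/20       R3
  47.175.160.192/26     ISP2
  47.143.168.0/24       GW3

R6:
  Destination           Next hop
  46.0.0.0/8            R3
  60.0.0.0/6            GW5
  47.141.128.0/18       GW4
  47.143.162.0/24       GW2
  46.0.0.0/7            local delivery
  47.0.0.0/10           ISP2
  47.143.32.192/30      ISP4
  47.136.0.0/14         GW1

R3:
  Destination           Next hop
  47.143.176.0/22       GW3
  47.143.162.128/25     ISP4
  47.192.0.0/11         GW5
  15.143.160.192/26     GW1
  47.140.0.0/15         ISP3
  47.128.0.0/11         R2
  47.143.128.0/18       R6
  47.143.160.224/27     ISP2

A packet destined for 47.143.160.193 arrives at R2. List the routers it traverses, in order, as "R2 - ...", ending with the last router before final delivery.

R2 - R3 - R6

At R2: longest match for 47.143.160.193 is 47.143.160.0/20 -> R3
At R3: longest match for 47.143.160.193 is 47.143.128.0/18 -> R6
At R6: longest match for 47.143.160.193 is 46.0.0.0/7 -> local delivery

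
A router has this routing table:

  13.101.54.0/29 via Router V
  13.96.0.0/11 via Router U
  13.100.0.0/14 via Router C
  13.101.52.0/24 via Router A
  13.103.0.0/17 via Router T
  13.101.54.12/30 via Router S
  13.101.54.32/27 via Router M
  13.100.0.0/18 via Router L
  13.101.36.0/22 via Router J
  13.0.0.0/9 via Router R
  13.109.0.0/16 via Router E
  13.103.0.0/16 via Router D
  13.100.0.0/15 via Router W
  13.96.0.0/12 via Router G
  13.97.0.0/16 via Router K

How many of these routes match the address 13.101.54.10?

Prefixes containing 13.101.54.10:
  13.0.0.0/9 (13.0.0.0 - 13.127.255.255)
  13.96.0.0/11 (13.96.0.0 - 13.127.255.255)
  13.96.0.0/12 (13.96.0.0 - 13.111.255.255)
  13.100.0.0/14 (13.100.0.0 - 13.103.255.255)
  13.100.0.0/15 (13.100.0.0 - 13.101.255.255)
Total matching entries: 5.

5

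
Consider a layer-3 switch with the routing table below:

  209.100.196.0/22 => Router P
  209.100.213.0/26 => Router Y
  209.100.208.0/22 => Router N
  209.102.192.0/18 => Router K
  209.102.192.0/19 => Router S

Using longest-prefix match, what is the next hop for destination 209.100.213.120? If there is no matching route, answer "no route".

No entry's prefix contains 209.100.213.120; there is no default route.

no route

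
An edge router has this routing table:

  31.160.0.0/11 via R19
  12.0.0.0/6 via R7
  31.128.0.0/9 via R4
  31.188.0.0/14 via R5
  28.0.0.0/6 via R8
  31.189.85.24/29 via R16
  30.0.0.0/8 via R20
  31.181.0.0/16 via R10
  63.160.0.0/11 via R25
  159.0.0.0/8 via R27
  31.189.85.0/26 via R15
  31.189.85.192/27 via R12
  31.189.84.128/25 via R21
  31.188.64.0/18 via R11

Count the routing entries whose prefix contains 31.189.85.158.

Prefixes containing 31.189.85.158:
  28.0.0.0/6 (28.0.0.0 - 31.255.255.255)
  31.128.0.0/9 (31.128.0.0 - 31.255.255.255)
  31.160.0.0/11 (31.160.0.0 - 31.191.255.255)
  31.188.0.0/14 (31.188.0.0 - 31.191.255.255)
Total matching entries: 4.

4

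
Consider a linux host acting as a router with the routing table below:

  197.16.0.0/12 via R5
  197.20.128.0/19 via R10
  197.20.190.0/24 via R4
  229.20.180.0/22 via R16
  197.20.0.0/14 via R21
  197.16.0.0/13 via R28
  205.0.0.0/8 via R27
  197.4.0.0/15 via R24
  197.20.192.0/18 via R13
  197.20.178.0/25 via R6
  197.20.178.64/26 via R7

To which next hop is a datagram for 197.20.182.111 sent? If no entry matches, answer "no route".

Routes whose prefix contains 197.20.182.111:
  197.16.0.0/12 (197.16.0.0 - 197.31.255.255) -> R5
  197.16.0.0/13 (197.16.0.0 - 197.23.255.255) -> R28
  197.20.0.0/14 (197.20.0.0 - 197.23.255.255) -> R21
More-specific entries that do NOT match:
  197.20.178.64/26 (197.20.178.64 - 197.20.178.127) does not contain 197.20.182.111
  197.20.178.0/25 (197.20.178.0 - 197.20.178.127) does not contain 197.20.182.111
  197.20.190.0/24 (197.20.190.0 - 197.20.190.255) does not contain 197.20.182.111
  229.20.180.0/22 (229.20.180.0 - 229.20.183.255) does not contain 197.20.182.111
  197.20.128.0/19 (197.20.128.0 - 197.20.159.255) does not contain 197.20.182.111
  197.20.192.0/18 (197.20.192.0 - 197.20.255.255) does not contain 197.20.182.111
  197.4.0.0/15 (197.4.0.0 - 197.5.255.255) does not contain 197.20.182.111
Longest matching prefix is /14 -> next hop R21.

R21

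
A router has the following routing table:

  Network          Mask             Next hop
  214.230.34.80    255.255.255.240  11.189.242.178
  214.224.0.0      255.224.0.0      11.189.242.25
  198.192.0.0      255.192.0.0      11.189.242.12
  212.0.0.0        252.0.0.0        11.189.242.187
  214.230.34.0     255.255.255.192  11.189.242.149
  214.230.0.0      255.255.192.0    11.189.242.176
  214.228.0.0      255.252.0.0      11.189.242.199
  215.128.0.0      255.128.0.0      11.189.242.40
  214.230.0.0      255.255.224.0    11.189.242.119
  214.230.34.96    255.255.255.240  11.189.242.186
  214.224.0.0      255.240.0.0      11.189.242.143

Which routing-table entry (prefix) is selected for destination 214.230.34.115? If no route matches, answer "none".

Entries matching 214.230.34.115:
  212.0.0.0/6 (212.0.0.0 - 215.255.255.255)
  214.224.0.0/11 (214.224.0.0 - 214.255.255.255)
  214.224.0.0/12 (214.224.0.0 - 214.239.255.255)
  214.228.0.0/14 (214.228.0.0 - 214.231.255.255)
  214.230.0.0/18 (214.230.0.0 - 214.230.63.255)
Most specific is 214.230.0.0/18.

214.230.0.0/18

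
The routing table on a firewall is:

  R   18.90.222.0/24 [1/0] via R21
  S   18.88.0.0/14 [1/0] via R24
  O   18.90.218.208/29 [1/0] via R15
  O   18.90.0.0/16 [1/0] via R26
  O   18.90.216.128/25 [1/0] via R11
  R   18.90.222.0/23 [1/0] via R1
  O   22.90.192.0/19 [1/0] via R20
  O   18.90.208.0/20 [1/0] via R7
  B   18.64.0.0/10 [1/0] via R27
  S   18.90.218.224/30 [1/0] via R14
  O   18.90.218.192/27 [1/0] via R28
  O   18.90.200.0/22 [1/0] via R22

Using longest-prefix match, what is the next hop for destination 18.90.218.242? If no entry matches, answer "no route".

Routes whose prefix contains 18.90.218.242:
  18.64.0.0/10 (18.64.0.0 - 18.127.255.255) -> R27
  18.88.0.0/14 (18.88.0.0 - 18.91.255.255) -> R24
  18.90.0.0/16 (18.90.0.0 - 18.90.255.255) -> R26
  18.90.208.0/20 (18.90.208.0 - 18.90.223.255) -> R7
More-specific entries that do NOT match:
  18.90.218.224/30 (18.90.218.224 - 18.90.218.227) does not contain 18.90.218.242
  18.90.218.208/29 (18.90.218.208 - 18.90.218.215) does not contain 18.90.218.242
  18.90.218.192/27 (18.90.218.192 - 18.90.218.223) does not contain 18.90.218.242
  18.90.216.128/25 (18.90.216.128 - 18.90.216.255) does not contain 18.90.218.242
  18.90.222.0/24 (18.90.222.0 - 18.90.222.255) does not contain 18.90.218.242
  18.90.222.0/23 (18.90.222.0 - 18.90.223.255) does not contain 18.90.218.242
  18.90.200.0/22 (18.90.200.0 - 18.90.203.255) does not contain 18.90.218.242
Longest matching prefix is /20 -> next hop R7.

R7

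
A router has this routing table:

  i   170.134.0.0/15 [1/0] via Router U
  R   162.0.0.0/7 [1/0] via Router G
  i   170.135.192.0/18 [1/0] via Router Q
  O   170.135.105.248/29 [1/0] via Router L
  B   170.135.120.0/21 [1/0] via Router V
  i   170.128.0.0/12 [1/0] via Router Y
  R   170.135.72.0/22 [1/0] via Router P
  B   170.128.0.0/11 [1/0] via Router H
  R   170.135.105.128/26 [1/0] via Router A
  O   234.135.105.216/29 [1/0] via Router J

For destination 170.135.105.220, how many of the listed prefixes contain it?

Prefixes containing 170.135.105.220:
  170.128.0.0/11 (170.128.0.0 - 170.159.255.255)
  170.128.0.0/12 (170.128.0.0 - 170.143.255.255)
  170.134.0.0/15 (170.134.0.0 - 170.135.255.255)
Total matching entries: 3.

3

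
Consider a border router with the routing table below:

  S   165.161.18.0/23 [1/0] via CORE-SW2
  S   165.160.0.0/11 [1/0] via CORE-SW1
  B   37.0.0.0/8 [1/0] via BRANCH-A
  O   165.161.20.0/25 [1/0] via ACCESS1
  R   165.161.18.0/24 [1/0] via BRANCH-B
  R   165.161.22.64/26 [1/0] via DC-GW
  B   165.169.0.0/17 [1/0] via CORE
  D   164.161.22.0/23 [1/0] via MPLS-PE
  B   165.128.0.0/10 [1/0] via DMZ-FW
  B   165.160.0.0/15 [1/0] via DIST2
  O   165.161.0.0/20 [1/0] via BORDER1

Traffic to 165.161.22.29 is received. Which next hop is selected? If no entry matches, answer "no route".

DIST2

Routes whose prefix contains 165.161.22.29:
  165.128.0.0/10 (165.128.0.0 - 165.191.255.255) -> DMZ-FW
  165.160.0.0/11 (165.160.0.0 - 165.191.255.255) -> CORE-SW1
  165.160.0.0/15 (165.160.0.0 - 165.161.255.255) -> DIST2
More-specific entries that do NOT match:
  165.161.22.64/26 (165.161.22.64 - 165.161.22.127) does not contain 165.161.22.29
  165.161.20.0/25 (165.161.20.0 - 165.161.20.127) does not contain 165.161.22.29
  165.161.18.0/24 (165.161.18.0 - 165.161.18.255) does not contain 165.161.22.29
  165.161.18.0/23 (165.161.18.0 - 165.161.19.255) does not contain 165.161.22.29
  164.161.22.0/23 (164.161.22.0 - 164.161.23.255) does not contain 165.161.22.29
  165.161.0.0/20 (165.161.0.0 - 165.161.15.255) does not contain 165.161.22.29
  165.169.0.0/17 (165.169.0.0 - 165.169.127.255) does not contain 165.161.22.29
Longest matching prefix is /15 -> next hop DIST2.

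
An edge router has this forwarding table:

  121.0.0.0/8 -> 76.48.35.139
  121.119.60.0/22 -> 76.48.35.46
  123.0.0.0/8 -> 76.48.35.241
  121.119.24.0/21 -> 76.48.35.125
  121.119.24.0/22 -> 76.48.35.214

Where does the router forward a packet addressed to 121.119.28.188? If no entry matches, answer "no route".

Routes whose prefix contains 121.119.28.188:
  121.0.0.0/8 (121.0.0.0 - 121.255.255.255) -> 76.48.35.139
  121.119.24.0/21 (121.119.24.0 - 121.119.31.255) -> 76.48.35.125
More-specific entries that do NOT match:
  121.119.60.0/22 (121.119.60.0 - 121.119.63.255) does not contain 121.119.28.188
  121.119.24.0/22 (121.119.24.0 - 121.119.27.255) does not contain 121.119.28.188
Longest matching prefix is /21 -> next hop 76.48.35.125.

76.48.35.125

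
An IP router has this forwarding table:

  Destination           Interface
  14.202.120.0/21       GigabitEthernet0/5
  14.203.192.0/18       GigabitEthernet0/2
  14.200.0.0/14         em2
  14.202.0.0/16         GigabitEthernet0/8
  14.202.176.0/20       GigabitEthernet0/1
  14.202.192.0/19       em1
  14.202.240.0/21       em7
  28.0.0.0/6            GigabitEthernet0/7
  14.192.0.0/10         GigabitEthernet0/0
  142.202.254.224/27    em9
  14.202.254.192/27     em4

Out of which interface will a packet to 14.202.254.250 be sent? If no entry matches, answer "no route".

Routes whose prefix contains 14.202.254.250:
  14.192.0.0/10 (14.192.0.0 - 14.255.255.255) -> GigabitEthernet0/0
  14.200.0.0/14 (14.200.0.0 - 14.203.255.255) -> em2
  14.202.0.0/16 (14.202.0.0 - 14.202.255.255) -> GigabitEthernet0/8
More-specific entries that do NOT match:
  142.202.254.224/27 (142.202.254.224 - 142.202.254.255) does not contain 14.202.254.250
  14.202.254.192/27 (14.202.254.192 - 14.202.254.223) does not contain 14.202.254.250
  14.202.120.0/21 (14.202.120.0 - 14.202.127.255) does not contain 14.202.254.250
  14.202.240.0/21 (14.202.240.0 - 14.202.247.255) does not contain 14.202.254.250
  14.202.176.0/20 (14.202.176.0 - 14.202.191.255) does not contain 14.202.254.250
  14.202.192.0/19 (14.202.192.0 - 14.202.223.255) does not contain 14.202.254.250
  14.203.192.0/18 (14.203.192.0 - 14.203.255.255) does not contain 14.202.254.250
Longest matching prefix is /16 -> interface GigabitEthernet0/8.

GigabitEthernet0/8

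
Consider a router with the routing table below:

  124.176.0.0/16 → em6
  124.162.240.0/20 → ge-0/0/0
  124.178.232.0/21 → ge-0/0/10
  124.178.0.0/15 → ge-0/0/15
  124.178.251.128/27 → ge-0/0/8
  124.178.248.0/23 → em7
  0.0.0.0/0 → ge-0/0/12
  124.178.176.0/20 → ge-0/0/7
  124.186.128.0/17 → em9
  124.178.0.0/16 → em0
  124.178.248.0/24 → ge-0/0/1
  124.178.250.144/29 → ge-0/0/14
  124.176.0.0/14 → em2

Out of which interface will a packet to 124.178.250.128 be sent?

em0

Routes whose prefix contains 124.178.250.128:
  0.0.0.0/0 (default, matches everything) -> ge-0/0/12
  124.176.0.0/14 (124.176.0.0 - 124.179.255.255) -> em2
  124.178.0.0/15 (124.178.0.0 - 124.179.255.255) -> ge-0/0/15
  124.178.0.0/16 (124.178.0.0 - 124.178.255.255) -> em0
More-specific entries that do NOT match:
  124.178.250.144/29 (124.178.250.144 - 124.178.250.151) does not contain 124.178.250.128
  124.178.251.128/27 (124.178.251.128 - 124.178.251.159) does not contain 124.178.250.128
  124.178.248.0/24 (124.178.248.0 - 124.178.248.255) does not contain 124.178.250.128
  124.178.248.0/23 (124.178.248.0 - 124.178.249.255) does not contain 124.178.250.128
  124.178.232.0/21 (124.178.232.0 - 124.178.239.255) does not contain 124.178.250.128
  124.162.240.0/20 (124.162.240.0 - 124.162.255.255) does not contain 124.178.250.128
  124.178.176.0/20 (124.178.176.0 - 124.178.191.255) does not contain 124.178.250.128
  124.186.128.0/17 (124.186.128.0 - 124.186.255.255) does not contain 124.178.250.128
Longest matching prefix is /16 -> interface em0.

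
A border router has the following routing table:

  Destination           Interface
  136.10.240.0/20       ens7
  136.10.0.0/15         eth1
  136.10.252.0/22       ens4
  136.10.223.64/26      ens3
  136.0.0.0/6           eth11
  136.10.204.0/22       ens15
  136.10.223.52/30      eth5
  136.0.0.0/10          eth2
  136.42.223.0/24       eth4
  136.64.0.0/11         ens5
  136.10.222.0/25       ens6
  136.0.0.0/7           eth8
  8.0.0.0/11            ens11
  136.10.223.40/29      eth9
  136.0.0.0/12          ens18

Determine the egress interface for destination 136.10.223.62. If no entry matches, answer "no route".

Routes whose prefix contains 136.10.223.62:
  136.0.0.0/6 (136.0.0.0 - 139.255.255.255) -> eth11
  136.0.0.0/7 (136.0.0.0 - 137.255.255.255) -> eth8
  136.0.0.0/10 (136.0.0.0 - 136.63.255.255) -> eth2
  136.0.0.0/12 (136.0.0.0 - 136.15.255.255) -> ens18
  136.10.0.0/15 (136.10.0.0 - 136.11.255.255) -> eth1
More-specific entries that do NOT match:
  136.10.223.52/30 (136.10.223.52 - 136.10.223.55) does not contain 136.10.223.62
  136.10.223.40/29 (136.10.223.40 - 136.10.223.47) does not contain 136.10.223.62
  136.10.223.64/26 (136.10.223.64 - 136.10.223.127) does not contain 136.10.223.62
  136.10.222.0/25 (136.10.222.0 - 136.10.222.127) does not contain 136.10.223.62
  136.42.223.0/24 (136.42.223.0 - 136.42.223.255) does not contain 136.10.223.62
  136.10.252.0/22 (136.10.252.0 - 136.10.255.255) does not contain 136.10.223.62
  136.10.204.0/22 (136.10.204.0 - 136.10.207.255) does not contain 136.10.223.62
  136.10.240.0/20 (136.10.240.0 - 136.10.255.255) does not contain 136.10.223.62
Longest matching prefix is /15 -> interface eth1.

eth1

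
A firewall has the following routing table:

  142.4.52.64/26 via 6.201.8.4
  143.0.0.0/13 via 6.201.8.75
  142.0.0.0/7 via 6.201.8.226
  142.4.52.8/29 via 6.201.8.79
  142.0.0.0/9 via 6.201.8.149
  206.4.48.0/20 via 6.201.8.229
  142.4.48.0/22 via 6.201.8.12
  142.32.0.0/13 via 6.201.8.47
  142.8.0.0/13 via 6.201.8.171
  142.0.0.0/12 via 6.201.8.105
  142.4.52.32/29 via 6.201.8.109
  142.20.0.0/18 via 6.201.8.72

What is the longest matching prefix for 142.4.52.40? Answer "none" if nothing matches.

142.0.0.0/12

Entries matching 142.4.52.40:
  142.0.0.0/7 (142.0.0.0 - 143.255.255.255)
  142.0.0.0/9 (142.0.0.0 - 142.127.255.255)
  142.0.0.0/12 (142.0.0.0 - 142.15.255.255)
Most specific is 142.0.0.0/12.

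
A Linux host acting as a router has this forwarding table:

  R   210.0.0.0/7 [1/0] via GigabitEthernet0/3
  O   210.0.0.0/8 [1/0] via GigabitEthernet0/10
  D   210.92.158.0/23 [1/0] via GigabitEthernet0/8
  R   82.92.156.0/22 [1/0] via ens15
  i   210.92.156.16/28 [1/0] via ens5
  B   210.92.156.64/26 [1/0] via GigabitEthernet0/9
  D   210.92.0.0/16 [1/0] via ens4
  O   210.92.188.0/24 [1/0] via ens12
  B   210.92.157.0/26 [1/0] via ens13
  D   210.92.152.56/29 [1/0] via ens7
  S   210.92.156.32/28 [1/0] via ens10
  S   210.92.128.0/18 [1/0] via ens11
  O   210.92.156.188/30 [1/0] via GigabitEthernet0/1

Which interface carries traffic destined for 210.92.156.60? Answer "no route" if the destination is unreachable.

Routes whose prefix contains 210.92.156.60:
  210.0.0.0/7 (210.0.0.0 - 211.255.255.255) -> GigabitEthernet0/3
  210.0.0.0/8 (210.0.0.0 - 210.255.255.255) -> GigabitEthernet0/10
  210.92.0.0/16 (210.92.0.0 - 210.92.255.255) -> ens4
  210.92.128.0/18 (210.92.128.0 - 210.92.191.255) -> ens11
More-specific entries that do NOT match:
  210.92.156.188/30 (210.92.156.188 - 210.92.156.191) does not contain 210.92.156.60
  210.92.152.56/29 (210.92.152.56 - 210.92.152.63) does not contain 210.92.156.60
  210.92.156.16/28 (210.92.156.16 - 210.92.156.31) does not contain 210.92.156.60
  210.92.156.32/28 (210.92.156.32 - 210.92.156.47) does not contain 210.92.156.60
  210.92.156.64/26 (210.92.156.64 - 210.92.156.127) does not contain 210.92.156.60
  210.92.157.0/26 (210.92.157.0 - 210.92.157.63) does not contain 210.92.156.60
  210.92.188.0/24 (210.92.188.0 - 210.92.188.255) does not contain 210.92.156.60
  210.92.158.0/23 (210.92.158.0 - 210.92.159.255) does not contain 210.92.156.60
  82.92.156.0/22 (82.92.156.0 - 82.92.159.255) does not contain 210.92.156.60
Longest matching prefix is /18 -> interface ens11.

ens11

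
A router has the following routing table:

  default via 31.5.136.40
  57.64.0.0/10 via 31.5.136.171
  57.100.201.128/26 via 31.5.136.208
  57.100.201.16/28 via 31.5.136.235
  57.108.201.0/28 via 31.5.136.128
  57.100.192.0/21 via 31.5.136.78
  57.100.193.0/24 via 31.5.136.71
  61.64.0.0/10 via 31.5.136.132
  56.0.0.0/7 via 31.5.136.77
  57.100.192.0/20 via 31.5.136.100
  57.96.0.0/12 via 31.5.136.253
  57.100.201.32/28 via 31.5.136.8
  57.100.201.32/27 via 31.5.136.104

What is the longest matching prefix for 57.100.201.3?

57.100.192.0/20

Entries matching 57.100.201.3:
  0.0.0.0/0 (default, matches everything)
  56.0.0.0/7 (56.0.0.0 - 57.255.255.255)
  57.64.0.0/10 (57.64.0.0 - 57.127.255.255)
  57.96.0.0/12 (57.96.0.0 - 57.111.255.255)
  57.100.192.0/20 (57.100.192.0 - 57.100.207.255)
Most specific is 57.100.192.0/20.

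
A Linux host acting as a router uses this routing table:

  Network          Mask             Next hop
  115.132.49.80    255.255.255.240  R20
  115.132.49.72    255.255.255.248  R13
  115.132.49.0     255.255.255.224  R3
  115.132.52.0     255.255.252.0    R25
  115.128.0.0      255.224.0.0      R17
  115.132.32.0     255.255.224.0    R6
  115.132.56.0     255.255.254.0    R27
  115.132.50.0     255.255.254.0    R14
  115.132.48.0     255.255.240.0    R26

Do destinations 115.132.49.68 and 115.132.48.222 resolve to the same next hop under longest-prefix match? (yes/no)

yes

115.132.49.68: longest match 115.132.48.0/20 -> R26
115.132.48.222: longest match 115.132.48.0/20 -> R26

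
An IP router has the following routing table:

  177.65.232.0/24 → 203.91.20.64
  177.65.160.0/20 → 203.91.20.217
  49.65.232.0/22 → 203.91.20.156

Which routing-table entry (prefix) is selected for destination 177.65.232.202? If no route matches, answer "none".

177.65.232.0/24

Entries matching 177.65.232.202:
  177.65.232.0/24 (177.65.232.0 - 177.65.232.255)
Most specific is 177.65.232.0/24.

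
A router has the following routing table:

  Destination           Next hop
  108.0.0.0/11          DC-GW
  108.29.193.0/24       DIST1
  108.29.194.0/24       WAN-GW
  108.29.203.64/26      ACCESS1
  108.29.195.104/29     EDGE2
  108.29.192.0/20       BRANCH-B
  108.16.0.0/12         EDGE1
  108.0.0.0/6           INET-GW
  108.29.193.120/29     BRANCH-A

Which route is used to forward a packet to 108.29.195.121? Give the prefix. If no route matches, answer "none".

108.29.192.0/20

Entries matching 108.29.195.121:
  108.0.0.0/6 (108.0.0.0 - 111.255.255.255)
  108.0.0.0/11 (108.0.0.0 - 108.31.255.255)
  108.16.0.0/12 (108.16.0.0 - 108.31.255.255)
  108.29.192.0/20 (108.29.192.0 - 108.29.207.255)
Most specific is 108.29.192.0/20.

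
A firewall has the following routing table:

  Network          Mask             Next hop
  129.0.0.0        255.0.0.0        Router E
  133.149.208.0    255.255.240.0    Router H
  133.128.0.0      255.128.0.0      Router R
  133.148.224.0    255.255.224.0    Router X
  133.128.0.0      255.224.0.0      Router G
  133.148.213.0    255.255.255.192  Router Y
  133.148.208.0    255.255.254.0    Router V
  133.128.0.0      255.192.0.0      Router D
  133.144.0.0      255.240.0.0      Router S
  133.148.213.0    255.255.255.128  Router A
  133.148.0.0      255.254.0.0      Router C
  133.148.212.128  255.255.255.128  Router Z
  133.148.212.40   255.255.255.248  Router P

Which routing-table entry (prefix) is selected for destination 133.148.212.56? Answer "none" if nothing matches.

Entries matching 133.148.212.56:
  133.128.0.0/9 (133.128.0.0 - 133.255.255.255)
  133.128.0.0/10 (133.128.0.0 - 133.191.255.255)
  133.128.0.0/11 (133.128.0.0 - 133.159.255.255)
  133.144.0.0/12 (133.144.0.0 - 133.159.255.255)
  133.148.0.0/15 (133.148.0.0 - 133.149.255.255)
Most specific is 133.148.0.0/15.

133.148.0.0/15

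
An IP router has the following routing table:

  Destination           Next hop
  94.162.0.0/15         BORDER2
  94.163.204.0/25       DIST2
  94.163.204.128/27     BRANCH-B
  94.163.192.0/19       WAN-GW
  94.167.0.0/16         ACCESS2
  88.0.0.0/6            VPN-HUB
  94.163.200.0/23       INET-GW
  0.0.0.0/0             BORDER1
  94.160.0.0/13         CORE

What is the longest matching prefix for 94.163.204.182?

94.163.192.0/19

Entries matching 94.163.204.182:
  0.0.0.0/0 (default, matches everything)
  94.160.0.0/13 (94.160.0.0 - 94.167.255.255)
  94.162.0.0/15 (94.162.0.0 - 94.163.255.255)
  94.163.192.0/19 (94.163.192.0 - 94.163.223.255)
Most specific is 94.163.192.0/19.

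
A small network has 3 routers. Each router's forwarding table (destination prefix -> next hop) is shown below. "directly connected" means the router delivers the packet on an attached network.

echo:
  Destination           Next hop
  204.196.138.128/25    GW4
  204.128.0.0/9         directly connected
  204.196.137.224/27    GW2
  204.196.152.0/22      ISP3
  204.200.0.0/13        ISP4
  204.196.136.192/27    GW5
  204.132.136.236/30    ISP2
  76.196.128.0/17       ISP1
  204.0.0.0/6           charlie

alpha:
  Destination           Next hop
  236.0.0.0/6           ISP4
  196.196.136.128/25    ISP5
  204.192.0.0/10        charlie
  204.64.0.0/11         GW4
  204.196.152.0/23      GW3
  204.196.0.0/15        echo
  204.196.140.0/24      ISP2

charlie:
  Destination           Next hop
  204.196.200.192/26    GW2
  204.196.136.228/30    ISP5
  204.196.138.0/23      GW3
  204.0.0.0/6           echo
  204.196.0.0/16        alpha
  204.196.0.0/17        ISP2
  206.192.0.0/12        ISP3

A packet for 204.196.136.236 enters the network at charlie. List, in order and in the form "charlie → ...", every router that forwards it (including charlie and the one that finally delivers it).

At charlie: longest match for 204.196.136.236 is 204.196.0.0/16 -> alpha
At alpha: longest match for 204.196.136.236 is 204.196.0.0/15 -> echo
At echo: longest match for 204.196.136.236 is 204.128.0.0/9 -> directly connected

charlie → alpha → echo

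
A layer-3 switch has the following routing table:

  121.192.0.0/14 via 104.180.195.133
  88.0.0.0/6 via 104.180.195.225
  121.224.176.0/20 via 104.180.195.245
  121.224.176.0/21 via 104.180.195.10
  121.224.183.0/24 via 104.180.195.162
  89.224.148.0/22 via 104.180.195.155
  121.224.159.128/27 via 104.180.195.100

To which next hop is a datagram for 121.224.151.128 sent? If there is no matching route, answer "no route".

No entry's prefix contains 121.224.151.128; there is no default route.

no route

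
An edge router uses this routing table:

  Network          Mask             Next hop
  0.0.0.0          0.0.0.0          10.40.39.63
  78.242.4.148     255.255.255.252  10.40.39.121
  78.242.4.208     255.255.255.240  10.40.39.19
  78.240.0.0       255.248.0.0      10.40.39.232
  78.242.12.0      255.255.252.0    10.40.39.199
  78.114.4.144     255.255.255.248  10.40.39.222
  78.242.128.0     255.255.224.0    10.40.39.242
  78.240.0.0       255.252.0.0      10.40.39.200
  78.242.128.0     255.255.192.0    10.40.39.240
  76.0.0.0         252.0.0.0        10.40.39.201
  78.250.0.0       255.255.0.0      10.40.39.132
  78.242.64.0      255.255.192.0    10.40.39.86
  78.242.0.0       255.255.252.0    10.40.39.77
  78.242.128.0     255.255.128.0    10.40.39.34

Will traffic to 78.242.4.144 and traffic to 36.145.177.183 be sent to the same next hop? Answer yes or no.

78.242.4.144: longest match 78.240.0.0/14 -> 10.40.39.200
36.145.177.183: longest match 0.0.0.0/0 -> 10.40.39.63

no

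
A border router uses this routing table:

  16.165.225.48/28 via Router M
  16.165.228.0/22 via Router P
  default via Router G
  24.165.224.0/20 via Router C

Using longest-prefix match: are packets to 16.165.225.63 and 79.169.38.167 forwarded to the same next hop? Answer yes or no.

16.165.225.63: longest match 16.165.225.48/28 -> Router M
79.169.38.167: longest match 0.0.0.0/0 -> Router G

no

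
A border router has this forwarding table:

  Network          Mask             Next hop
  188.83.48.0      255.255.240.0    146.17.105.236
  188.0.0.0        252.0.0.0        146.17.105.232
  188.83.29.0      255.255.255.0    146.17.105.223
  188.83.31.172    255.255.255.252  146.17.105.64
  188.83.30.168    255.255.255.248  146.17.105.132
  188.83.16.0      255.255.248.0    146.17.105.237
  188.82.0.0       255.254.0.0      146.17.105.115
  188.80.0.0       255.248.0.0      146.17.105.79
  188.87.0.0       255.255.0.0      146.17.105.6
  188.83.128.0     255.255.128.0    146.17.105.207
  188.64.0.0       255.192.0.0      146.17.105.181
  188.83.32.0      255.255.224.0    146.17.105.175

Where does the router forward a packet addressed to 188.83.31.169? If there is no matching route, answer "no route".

Routes whose prefix contains 188.83.31.169:
  188.0.0.0/6 (188.0.0.0 - 191.255.255.255) -> 146.17.105.232
  188.64.0.0/10 (188.64.0.0 - 188.127.255.255) -> 146.17.105.181
  188.80.0.0/13 (188.80.0.0 - 188.87.255.255) -> 146.17.105.79
  188.82.0.0/15 (188.82.0.0 - 188.83.255.255) -> 146.17.105.115
More-specific entries that do NOT match:
  188.83.31.172/30 (188.83.31.172 - 188.83.31.175) does not contain 188.83.31.169
  188.83.30.168/29 (188.83.30.168 - 188.83.30.175) does not contain 188.83.31.169
  188.83.29.0/24 (188.83.29.0 - 188.83.29.255) does not contain 188.83.31.169
  188.83.16.0/21 (188.83.16.0 - 188.83.23.255) does not contain 188.83.31.169
  188.83.48.0/20 (188.83.48.0 - 188.83.63.255) does not contain 188.83.31.169
  188.83.32.0/19 (188.83.32.0 - 188.83.63.255) does not contain 188.83.31.169
  188.83.128.0/17 (188.83.128.0 - 188.83.255.255) does not contain 188.83.31.169
  188.87.0.0/16 (188.87.0.0 - 188.87.255.255) does not contain 188.83.31.169
Longest matching prefix is /15 -> next hop 146.17.105.115.

146.17.105.115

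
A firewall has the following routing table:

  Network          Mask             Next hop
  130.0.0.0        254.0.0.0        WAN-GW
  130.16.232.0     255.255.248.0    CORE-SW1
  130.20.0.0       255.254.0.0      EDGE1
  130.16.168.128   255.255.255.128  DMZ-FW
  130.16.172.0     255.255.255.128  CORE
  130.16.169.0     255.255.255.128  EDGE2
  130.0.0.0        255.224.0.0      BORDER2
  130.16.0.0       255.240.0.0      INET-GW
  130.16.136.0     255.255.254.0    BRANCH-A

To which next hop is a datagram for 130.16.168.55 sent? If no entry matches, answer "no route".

INET-GW

Routes whose prefix contains 130.16.168.55:
  130.0.0.0/7 (130.0.0.0 - 131.255.255.255) -> WAN-GW
  130.0.0.0/11 (130.0.0.0 - 130.31.255.255) -> BORDER2
  130.16.0.0/12 (130.16.0.0 - 130.31.255.255) -> INET-GW
More-specific entries that do NOT match:
  130.16.168.128/25 (130.16.168.128 - 130.16.168.255) does not contain 130.16.168.55
  130.16.172.0/25 (130.16.172.0 - 130.16.172.127) does not contain 130.16.168.55
  130.16.169.0/25 (130.16.169.0 - 130.16.169.127) does not contain 130.16.168.55
  130.16.136.0/23 (130.16.136.0 - 130.16.137.255) does not contain 130.16.168.55
  130.16.232.0/21 (130.16.232.0 - 130.16.239.255) does not contain 130.16.168.55
  130.20.0.0/15 (130.20.0.0 - 130.21.255.255) does not contain 130.16.168.55
Longest matching prefix is /12 -> next hop INET-GW.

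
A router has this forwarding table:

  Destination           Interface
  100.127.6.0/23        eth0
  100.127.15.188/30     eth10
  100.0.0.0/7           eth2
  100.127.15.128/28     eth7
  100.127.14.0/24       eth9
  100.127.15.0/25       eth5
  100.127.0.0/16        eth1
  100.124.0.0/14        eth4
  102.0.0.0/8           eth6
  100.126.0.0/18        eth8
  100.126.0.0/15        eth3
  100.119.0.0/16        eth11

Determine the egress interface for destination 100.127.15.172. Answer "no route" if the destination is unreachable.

Routes whose prefix contains 100.127.15.172:
  100.0.0.0/7 (100.0.0.0 - 101.255.255.255) -> eth2
  100.124.0.0/14 (100.124.0.0 - 100.127.255.255) -> eth4
  100.126.0.0/15 (100.126.0.0 - 100.127.255.255) -> eth3
  100.127.0.0/16 (100.127.0.0 - 100.127.255.255) -> eth1
More-specific entries that do NOT match:
  100.127.15.188/30 (100.127.15.188 - 100.127.15.191) does not contain 100.127.15.172
  100.127.15.128/28 (100.127.15.128 - 100.127.15.143) does not contain 100.127.15.172
  100.127.15.0/25 (100.127.15.0 - 100.127.15.127) does not contain 100.127.15.172
  100.127.14.0/24 (100.127.14.0 - 100.127.14.255) does not contain 100.127.15.172
  100.127.6.0/23 (100.127.6.0 - 100.127.7.255) does not contain 100.127.15.172
  100.126.0.0/18 (100.126.0.0 - 100.126.63.255) does not contain 100.127.15.172
Longest matching prefix is /16 -> interface eth1.

eth1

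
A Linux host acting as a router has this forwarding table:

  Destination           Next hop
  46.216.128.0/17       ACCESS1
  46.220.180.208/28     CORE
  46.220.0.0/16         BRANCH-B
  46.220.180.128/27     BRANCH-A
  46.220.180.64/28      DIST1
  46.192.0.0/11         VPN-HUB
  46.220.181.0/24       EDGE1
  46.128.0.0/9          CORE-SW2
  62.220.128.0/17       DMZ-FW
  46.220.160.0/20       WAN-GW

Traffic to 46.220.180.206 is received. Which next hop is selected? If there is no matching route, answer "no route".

BRANCH-B

Routes whose prefix contains 46.220.180.206:
  46.128.0.0/9 (46.128.0.0 - 46.255.255.255) -> CORE-SW2
  46.192.0.0/11 (46.192.0.0 - 46.223.255.255) -> VPN-HUB
  46.220.0.0/16 (46.220.0.0 - 46.220.255.255) -> BRANCH-B
More-specific entries that do NOT match:
  46.220.180.208/28 (46.220.180.208 - 46.220.180.223) does not contain 46.220.180.206
  46.220.180.64/28 (46.220.180.64 - 46.220.180.79) does not contain 46.220.180.206
  46.220.180.128/27 (46.220.180.128 - 46.220.180.159) does not contain 46.220.180.206
  46.220.181.0/24 (46.220.181.0 - 46.220.181.255) does not contain 46.220.180.206
  46.220.160.0/20 (46.220.160.0 - 46.220.175.255) does not contain 46.220.180.206
  46.216.128.0/17 (46.216.128.0 - 46.216.255.255) does not contain 46.220.180.206
  62.220.128.0/17 (62.220.128.0 - 62.220.255.255) does not contain 46.220.180.206
Longest matching prefix is /16 -> next hop BRANCH-B.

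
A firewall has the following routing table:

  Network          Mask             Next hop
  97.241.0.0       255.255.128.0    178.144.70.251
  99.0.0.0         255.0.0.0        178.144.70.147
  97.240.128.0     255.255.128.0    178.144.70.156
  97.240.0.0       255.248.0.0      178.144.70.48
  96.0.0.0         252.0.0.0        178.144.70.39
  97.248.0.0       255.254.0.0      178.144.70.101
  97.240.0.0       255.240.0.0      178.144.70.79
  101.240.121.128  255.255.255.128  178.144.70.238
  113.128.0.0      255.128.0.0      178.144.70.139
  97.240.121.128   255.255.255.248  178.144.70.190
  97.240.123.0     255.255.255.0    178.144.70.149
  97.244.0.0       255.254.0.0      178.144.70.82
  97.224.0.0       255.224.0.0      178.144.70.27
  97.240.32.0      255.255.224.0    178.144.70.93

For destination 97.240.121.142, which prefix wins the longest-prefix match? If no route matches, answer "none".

Entries matching 97.240.121.142:
  96.0.0.0/6 (96.0.0.0 - 99.255.255.255)
  97.224.0.0/11 (97.224.0.0 - 97.255.255.255)
  97.240.0.0/12 (97.240.0.0 - 97.255.255.255)
  97.240.0.0/13 (97.240.0.0 - 97.247.255.255)
Most specific is 97.240.0.0/13.

97.240.0.0/13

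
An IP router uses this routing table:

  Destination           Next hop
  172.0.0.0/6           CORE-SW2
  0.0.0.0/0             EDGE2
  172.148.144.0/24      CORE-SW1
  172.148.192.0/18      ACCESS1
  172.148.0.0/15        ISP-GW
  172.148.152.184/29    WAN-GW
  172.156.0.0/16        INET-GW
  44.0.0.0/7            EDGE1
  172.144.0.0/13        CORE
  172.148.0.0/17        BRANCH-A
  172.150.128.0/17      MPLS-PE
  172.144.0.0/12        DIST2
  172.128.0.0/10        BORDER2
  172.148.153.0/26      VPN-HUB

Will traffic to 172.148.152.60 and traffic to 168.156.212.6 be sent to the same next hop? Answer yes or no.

no

172.148.152.60: longest match 172.148.0.0/15 -> ISP-GW
168.156.212.6: longest match 0.0.0.0/0 -> EDGE2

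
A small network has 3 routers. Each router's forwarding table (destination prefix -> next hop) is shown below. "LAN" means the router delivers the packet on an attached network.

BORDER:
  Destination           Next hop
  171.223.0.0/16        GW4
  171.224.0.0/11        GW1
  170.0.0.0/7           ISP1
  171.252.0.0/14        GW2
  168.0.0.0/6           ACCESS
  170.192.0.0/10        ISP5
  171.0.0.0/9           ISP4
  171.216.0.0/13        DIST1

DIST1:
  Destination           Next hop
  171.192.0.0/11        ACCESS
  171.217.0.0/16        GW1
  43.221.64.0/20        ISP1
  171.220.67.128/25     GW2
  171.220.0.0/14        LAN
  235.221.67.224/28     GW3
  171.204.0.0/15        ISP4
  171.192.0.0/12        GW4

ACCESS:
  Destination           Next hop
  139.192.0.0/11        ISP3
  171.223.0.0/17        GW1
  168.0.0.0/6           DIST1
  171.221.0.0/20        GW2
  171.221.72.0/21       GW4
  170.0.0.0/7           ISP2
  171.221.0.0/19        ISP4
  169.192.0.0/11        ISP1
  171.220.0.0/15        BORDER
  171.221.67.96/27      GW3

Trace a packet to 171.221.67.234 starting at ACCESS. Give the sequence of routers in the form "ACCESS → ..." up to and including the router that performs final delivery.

ACCESS → BORDER → DIST1

At ACCESS: longest match for 171.221.67.234 is 171.220.0.0/15 -> BORDER
At BORDER: longest match for 171.221.67.234 is 171.216.0.0/13 -> DIST1
At DIST1: longest match for 171.221.67.234 is 171.220.0.0/14 -> LAN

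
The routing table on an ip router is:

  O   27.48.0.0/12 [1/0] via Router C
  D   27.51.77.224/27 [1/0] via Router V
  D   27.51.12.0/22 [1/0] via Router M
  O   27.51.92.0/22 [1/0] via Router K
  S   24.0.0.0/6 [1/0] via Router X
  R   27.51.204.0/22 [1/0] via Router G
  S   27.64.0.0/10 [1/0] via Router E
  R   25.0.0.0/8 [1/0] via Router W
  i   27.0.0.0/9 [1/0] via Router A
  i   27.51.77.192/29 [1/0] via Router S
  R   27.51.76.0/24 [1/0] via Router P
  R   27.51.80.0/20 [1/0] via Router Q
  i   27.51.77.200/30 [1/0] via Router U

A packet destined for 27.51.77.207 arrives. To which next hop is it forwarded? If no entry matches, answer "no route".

Routes whose prefix contains 27.51.77.207:
  24.0.0.0/6 (24.0.0.0 - 27.255.255.255) -> Router X
  27.0.0.0/9 (27.0.0.0 - 27.127.255.255) -> Router A
  27.48.0.0/12 (27.48.0.0 - 27.63.255.255) -> Router C
More-specific entries that do NOT match:
  27.51.77.200/30 (27.51.77.200 - 27.51.77.203) does not contain 27.51.77.207
  27.51.77.192/29 (27.51.77.192 - 27.51.77.199) does not contain 27.51.77.207
  27.51.77.224/27 (27.51.77.224 - 27.51.77.255) does not contain 27.51.77.207
  27.51.76.0/24 (27.51.76.0 - 27.51.76.255) does not contain 27.51.77.207
  27.51.12.0/22 (27.51.12.0 - 27.51.15.255) does not contain 27.51.77.207
  27.51.92.0/22 (27.51.92.0 - 27.51.95.255) does not contain 27.51.77.207
  27.51.204.0/22 (27.51.204.0 - 27.51.207.255) does not contain 27.51.77.207
  27.51.80.0/20 (27.51.80.0 - 27.51.95.255) does not contain 27.51.77.207
Longest matching prefix is /12 -> next hop Router C.

Router C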